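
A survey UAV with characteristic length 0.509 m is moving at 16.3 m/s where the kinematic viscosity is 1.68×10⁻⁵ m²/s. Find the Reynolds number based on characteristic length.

Re = v·c/ν = 16.3 × 0.509 / (1.68×10⁻⁵) = 4.94×10^5

Re = 4.94×10^5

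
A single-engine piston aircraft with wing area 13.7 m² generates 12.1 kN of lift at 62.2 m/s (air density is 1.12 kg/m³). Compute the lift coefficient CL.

CL = 0.408

From L = ½ρv²S·CL, rearranging gives CL = 2L/(ρv²S).
CL = 2 × 12100 / (1.12 × 62.2² × 13.7) = 0.408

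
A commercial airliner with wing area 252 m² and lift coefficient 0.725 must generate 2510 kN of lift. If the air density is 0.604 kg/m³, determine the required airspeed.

L = ½ρv²S·CL ⇒ v = √(2L/(ρ·S·CL))
v = √(2 × 2.51×10^6 / (0.604 × 252 × 0.725)) = √45490 = 213 m/s

v = 213 m/s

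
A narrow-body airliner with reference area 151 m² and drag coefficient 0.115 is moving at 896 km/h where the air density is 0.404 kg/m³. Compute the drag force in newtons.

Convert speed: v = 896 km/h ÷ 3.6 = 248.9 m/s.
Dynamic pressure q = ½ρv² = ½ × 0.404 × 248.9² = 12510 Pa.
D = q·S·CD = 12510 × 151 × 0.115 = 2.17×10^5 N ≈ 217 kN

D = 2.17×10^5 N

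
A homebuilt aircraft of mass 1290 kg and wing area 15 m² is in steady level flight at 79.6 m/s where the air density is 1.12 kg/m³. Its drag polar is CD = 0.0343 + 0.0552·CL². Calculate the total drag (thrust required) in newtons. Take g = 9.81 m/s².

In steady level flight, lift balances weight: W = mg = 1290 × 9.81 = 12655 N.
Dynamic pressure q = 0.5 × 1.12 × 79.6² = 3548 Pa.
CL = 2W/(ρv²S) = 2×12655/(1.12×79.6²×15) = 0.2378.
CD = 0.0343 + 0.0552 × 0.2378² = 0.03742.
D = q·S·CD = 3548 × 15 × 0.03742 = 1992 N

D = 1990 N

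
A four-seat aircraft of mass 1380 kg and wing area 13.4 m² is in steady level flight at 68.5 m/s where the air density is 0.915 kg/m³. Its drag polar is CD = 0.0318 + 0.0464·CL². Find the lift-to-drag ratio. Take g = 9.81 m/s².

In steady level flight, lift balances weight: W = mg = 1380 × 9.81 = 13538 N.
Dynamic pressure q = 0.5 × 0.915 × 68.5² = 2147 Pa.
CL = 2W/(ρv²S) = 2×13538/(0.915×68.5²×13.4) = 0.4706.
CD = 0.0318 + 0.0464 × 0.4706² = 0.04208.
L/D = CL/CD = 0.4706 / 0.04208 = 11.2

L/D = 11.2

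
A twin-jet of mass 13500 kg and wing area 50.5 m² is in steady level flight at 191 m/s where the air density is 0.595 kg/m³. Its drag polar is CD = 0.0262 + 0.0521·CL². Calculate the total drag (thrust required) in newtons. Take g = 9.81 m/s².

D = 16000 N

In steady level flight, lift balances weight: W = mg = 13500 × 9.81 = 1.3244×10^5 N.
q = ½ρv² = ½ × 0.595 × 191² = 10850 Pa.
CL = 2W/(ρv²S) = 2×1.3244×10^5/(0.595×191²×50.5) = 0.2416.
CD = 0.0262 + 0.0521 × 0.2416² = 0.02924.
D = q·S·CD = 10850 × 50.5 × 0.02924 = 16030 N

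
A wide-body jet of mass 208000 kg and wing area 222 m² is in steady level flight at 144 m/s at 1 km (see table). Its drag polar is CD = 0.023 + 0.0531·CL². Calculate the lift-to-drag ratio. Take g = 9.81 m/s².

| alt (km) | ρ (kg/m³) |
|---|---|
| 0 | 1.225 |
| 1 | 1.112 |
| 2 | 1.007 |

At 1 km, from the table: ρ = 1.112 kg/m³.
In steady level flight, lift balances weight: W = mg = 208000 × 9.81 = 2.0405×10^6 N.
q = ½ρv² = ½ × 1.112 × 144² = 11530 Pa.
CL = 2W/(ρv²S) = 2×2.0405×10^6/(1.112×144²×222) = 0.7972.
CD = 0.023 + 0.0531 × 0.7972² = 0.05675.
L/D = CL/CD = 0.7972 / 0.05675 = 14

L/D = 14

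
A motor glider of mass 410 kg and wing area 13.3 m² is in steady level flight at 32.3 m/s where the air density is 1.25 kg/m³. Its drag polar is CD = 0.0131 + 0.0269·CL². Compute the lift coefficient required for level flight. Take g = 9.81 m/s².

CL = 0.464

Level flight ⇒ L = W = m·g = 410 × 9.81 = 4022.1 N.
Dynamic pressure q = 0.5 × 1.25 × 32.3² = 652.1 Pa.
CL = 2W/(ρv²S) = 2×4022.1/(1.25×32.3²×13.3) = 0.4638.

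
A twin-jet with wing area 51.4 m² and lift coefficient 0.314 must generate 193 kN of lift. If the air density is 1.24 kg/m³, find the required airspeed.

v = 139 m/s

L = ½ρv²S·CL ⇒ v = √(2L/(ρ·S·CL))
v = √(2 × 1.93×10^5 / (1.24 × 51.4 × 0.314)) = √19290 = 139 m/s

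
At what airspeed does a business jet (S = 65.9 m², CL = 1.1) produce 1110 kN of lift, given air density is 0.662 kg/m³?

L = ½ρv²S·CL ⇒ v = √(2L/(ρ·S·CL))
v = √(2 × 1.11×10^6 / (0.662 × 65.9 × 1.1)) = √46260 = 215 m/s

v = 215 m/s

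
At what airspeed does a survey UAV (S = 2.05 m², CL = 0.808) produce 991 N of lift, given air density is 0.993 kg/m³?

v = 34.7 m/s

L = ½ρv²S·CL ⇒ v = √(2L/(ρ·S·CL))
v = √(2 × 991 / (0.993 × 2.05 × 0.808)) = √1205 = 34.7 m/s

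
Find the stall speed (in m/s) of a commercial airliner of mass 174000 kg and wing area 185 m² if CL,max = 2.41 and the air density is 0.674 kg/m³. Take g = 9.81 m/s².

Weight W = mg = 174000 × 9.81 = 1.707×10^6 N.
V_stall = √(2W/(ρ·S·CL,max)) = √(2 × 1.707×10^6 / (0.674 × 185 × 2.41))
V_stall = √11360 = 107 m/s

V_stall = 107 m/s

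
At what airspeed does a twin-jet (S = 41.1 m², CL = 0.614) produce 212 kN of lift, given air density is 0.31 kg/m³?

L = ½ρv²S·CL ⇒ v = √(2L/(ρ·S·CL))
v = √(2 × 2.12×10^5 / (0.31 × 41.1 × 0.614)) = √54200 = 233 m/s

v = 233 m/s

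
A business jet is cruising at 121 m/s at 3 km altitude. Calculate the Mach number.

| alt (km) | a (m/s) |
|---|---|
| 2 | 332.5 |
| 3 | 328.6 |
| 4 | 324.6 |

M = 0.368

At 3 km, from the table: a = 328.6 m/s.
M = v/a = 121 / 328.6 = 0.368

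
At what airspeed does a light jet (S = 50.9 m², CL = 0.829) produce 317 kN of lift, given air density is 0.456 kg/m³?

v = 182 m/s

L = ½ρv²S·CL ⇒ v = √(2L/(ρ·S·CL))
v = √(2 × 3.17×10^5 / (0.456 × 50.9 × 0.829)) = √32950 = 182 m/s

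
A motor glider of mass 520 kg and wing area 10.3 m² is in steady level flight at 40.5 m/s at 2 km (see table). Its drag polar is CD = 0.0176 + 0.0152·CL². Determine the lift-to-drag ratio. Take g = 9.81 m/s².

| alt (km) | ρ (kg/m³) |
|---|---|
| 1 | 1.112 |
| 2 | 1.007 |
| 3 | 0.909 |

L/D = 26

At 2 km, from the table: ρ = 1.007 kg/m³.
Weight W = mg = 520 × 9.81 = 5101.2 N; in level flight L = W.
Dynamic pressure q = 0.5 × 1.007 × 40.5² = 825.9 Pa.
Required CL = L/(qS) = 5101.2/(825.9·10.3) = 0.5997.
CD = 0.0176 + 0.0152 × 0.5997² = 0.02307.
L/D = CL/CD = 0.5997 / 0.02307 = 26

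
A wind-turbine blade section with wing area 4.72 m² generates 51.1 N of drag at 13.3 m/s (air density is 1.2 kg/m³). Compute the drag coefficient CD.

CD = 0.102

From D = ½ρv²S·CD, rearranging gives CD = 2D/(ρv²S).
CD = 2 × 51.1 / (1.2 × 13.3² × 4.72) = 0.102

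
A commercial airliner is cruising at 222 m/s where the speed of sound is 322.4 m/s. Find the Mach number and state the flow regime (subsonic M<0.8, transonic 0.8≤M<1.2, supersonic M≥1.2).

M = 0.689 (subsonic)

M = v/a = 222 / 322.4 = 0.689
M = 0.689 → subsonic.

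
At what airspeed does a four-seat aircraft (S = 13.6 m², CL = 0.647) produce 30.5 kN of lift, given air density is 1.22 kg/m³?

L = ½ρv²S·CL ⇒ v = √(2L/(ρ·S·CL))
v = √(2 × 30500 / (1.22 × 13.6 × 0.647)) = √5682 = 75.4 m/s

v = 75.4 m/s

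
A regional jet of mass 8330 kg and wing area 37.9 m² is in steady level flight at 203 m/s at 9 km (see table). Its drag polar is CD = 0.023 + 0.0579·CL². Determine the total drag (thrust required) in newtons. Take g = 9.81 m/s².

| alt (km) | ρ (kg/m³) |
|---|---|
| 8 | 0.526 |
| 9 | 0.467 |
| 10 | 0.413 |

D = 9450 N

At 9 km, from the table: ρ = 0.467 kg/m³.
Weight W = mg = 8330 × 9.81 = 81717 N; in level flight L = W.
Dynamic pressure q = 0.5 × 0.467 × 203² = 9622 Pa.
CL = W/(q·S) = 81717 / (9622 × 37.9) = 0.2241.
CD = 0.023 + 0.0579 × 0.2241² = 0.02591.
D = q·S·CD = 9622 × 37.9 × 0.02591 = 9448 N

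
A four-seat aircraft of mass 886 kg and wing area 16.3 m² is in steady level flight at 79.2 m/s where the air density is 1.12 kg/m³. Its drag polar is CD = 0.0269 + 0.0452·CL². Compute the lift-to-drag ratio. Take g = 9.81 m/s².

In steady level flight, lift balances weight: W = mg = 886 × 9.81 = 8691.7 N.
Dynamic pressure q = 0.5 × 1.12 × 79.2² = 3513 Pa.
CL = 2W/(ρv²S) = 2×8691.7/(1.12×79.2²×16.3) = 0.1518.
CD = 0.0269 + 0.0452 × 0.1518² = 0.02794.
L/D = CL/CD = 0.1518 / 0.02794 = 5.43

L/D = 5.43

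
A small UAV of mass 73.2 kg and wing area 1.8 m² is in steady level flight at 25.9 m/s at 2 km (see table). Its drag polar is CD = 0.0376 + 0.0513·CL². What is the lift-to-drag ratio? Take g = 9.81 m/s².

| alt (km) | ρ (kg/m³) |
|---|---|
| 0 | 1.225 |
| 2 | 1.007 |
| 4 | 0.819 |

At 2 km, from the table: ρ = 1.007 kg/m³.
Weight W = mg = 73.2 × 9.81 = 718.09 N; in level flight L = W.
Dynamic pressure q = 0.5 × 1.007 × 25.9² = 337.8 Pa.
CL = 2W/(ρv²S) = 2×718.09/(1.007×25.9²×1.8) = 1.181.
CD = 0.0376 + 0.0513 × 1.181² = 0.1092.
L/D = CL/CD = 1.181 / 0.1092 = 10.8

L/D = 10.8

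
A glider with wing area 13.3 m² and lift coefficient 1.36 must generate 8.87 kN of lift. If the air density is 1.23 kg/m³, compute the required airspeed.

L = ½ρv²S·CL ⇒ v = √(2L/(ρ·S·CL))
v = √(2 × 8870 / (1.23 × 13.3 × 1.36)) = √797.4 = 28.2 m/s

v = 28.2 m/s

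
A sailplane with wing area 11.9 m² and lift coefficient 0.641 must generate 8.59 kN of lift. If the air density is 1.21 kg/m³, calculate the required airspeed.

v = 43.1 m/s

L = ½ρv²S·CL ⇒ v = √(2L/(ρ·S·CL))
v = √(2 × 8590 / (1.21 × 11.9 × 0.641)) = √1861 = 43.1 m/s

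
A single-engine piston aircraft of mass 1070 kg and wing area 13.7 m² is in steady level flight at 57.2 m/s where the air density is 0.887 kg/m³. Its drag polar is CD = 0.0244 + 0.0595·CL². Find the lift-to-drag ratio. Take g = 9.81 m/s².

Level flight ⇒ L = W = m·g = 1070 × 9.81 = 10497 N.
q = ½ρv² = ½ × 0.887 × 57.2² = 1451 Pa.
CL = W/(q·S) = 10497 / (1451 × 13.7) = 0.528.
CD = 0.0244 + 0.0595 × 0.528² = 0.04099.
L/D = CL/CD = 0.528 / 0.04099 = 12.9

L/D = 12.9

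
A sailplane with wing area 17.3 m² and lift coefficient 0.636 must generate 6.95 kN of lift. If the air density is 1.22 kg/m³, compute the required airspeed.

v = 32.2 m/s

L = ½ρv²S·CL ⇒ v = √(2L/(ρ·S·CL))
v = √(2 × 6950 / (1.22 × 17.3 × 0.636)) = √1036 = 32.2 m/s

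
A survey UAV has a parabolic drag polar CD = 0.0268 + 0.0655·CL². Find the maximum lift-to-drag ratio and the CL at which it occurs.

(L/D)max = 11.9, at CL = 0.64

For CD = CD0 + K·CL², (L/D)max occurs at CL* = √(CD0/K) and equals 1/(2√(K·CD0)).
(L/D)max = 1/(2√(0.0655 × 0.0268)) = 1/(2 × 0.0419) = 11.9
CL* = √(0.0268/0.0655) = 0.64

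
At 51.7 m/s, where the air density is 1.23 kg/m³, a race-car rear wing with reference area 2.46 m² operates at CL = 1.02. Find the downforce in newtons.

L = ½ρv²S·CL = ½ × 1.23 × 51.7² × 2.46 × 1.02 = 4120 N

L = 4120 N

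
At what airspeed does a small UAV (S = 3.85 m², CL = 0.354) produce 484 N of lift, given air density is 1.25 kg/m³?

v = 23.8 m/s

L = ½ρv²S·CL ⇒ v = √(2L/(ρ·S·CL))
v = √(2 × 484 / (1.25 × 3.85 × 0.354)) = √568.2 = 23.8 m/s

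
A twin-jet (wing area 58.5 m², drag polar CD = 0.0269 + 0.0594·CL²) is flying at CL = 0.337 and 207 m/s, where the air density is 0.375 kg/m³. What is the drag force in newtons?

CD = 0.0269 + 0.0594 × 0.337² = 0.03365
D = ½ρv²S·CD = ½ × 0.375 × 207² × 58.5 × 0.03365 = 15800 N

D = 15800 N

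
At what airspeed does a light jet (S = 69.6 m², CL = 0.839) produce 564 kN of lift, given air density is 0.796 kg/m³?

v = 156 m/s

L = ½ρv²S·CL ⇒ v = √(2L/(ρ·S·CL))
v = √(2 × 5.64×10^5 / (0.796 × 69.6 × 0.839)) = √24270 = 156 m/s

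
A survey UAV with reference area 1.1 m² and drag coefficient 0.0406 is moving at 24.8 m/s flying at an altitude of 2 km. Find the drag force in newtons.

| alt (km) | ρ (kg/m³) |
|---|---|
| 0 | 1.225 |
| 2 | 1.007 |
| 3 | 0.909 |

At 2 km, from the table: ρ = 1.007 kg/m³.
Dynamic pressure q = ½ρv² = ½ × 1.007 × 24.8² = 309.7 Pa.
D = q·S·CD = 309.7 × 1.1 × 0.0406 = 13.8 N

D = 13.8 N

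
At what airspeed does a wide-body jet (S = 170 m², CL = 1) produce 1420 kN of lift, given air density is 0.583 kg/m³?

L = ½ρv²S·CL ⇒ v = √(2L/(ρ·S·CL))
v = √(2 × 1.42×10^6 / (0.583 × 170 × 1)) = √28660 = 169 m/s

v = 169 m/s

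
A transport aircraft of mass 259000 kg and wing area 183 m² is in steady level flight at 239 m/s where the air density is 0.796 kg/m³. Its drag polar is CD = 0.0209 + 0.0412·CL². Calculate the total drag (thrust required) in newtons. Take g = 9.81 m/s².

Level flight ⇒ L = W = m·g = 259000 × 9.81 = 2.5408×10^6 N.
Dynamic pressure q = 0.5 × 0.796 × 239² = 22730 Pa.
CL = 2W/(ρv²S) = 2×2.5408×10^6/(0.796×239²×183) = 0.6107.
CD = 0.0209 + 0.0412 × 0.6107² = 0.03627.
D = q·S·CD = 22730 × 183 × 0.03627 = 1.509×10^5 N

D = 1.51×10^5 N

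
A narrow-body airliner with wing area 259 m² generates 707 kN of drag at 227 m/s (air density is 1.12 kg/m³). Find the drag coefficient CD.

CD = 0.0946

From D = ½ρv²S·CD, rearranging gives CD = 2D/(ρv²S).
CD = 2 × 7.07×10^5 / (1.12 × 227² × 259) = 0.0946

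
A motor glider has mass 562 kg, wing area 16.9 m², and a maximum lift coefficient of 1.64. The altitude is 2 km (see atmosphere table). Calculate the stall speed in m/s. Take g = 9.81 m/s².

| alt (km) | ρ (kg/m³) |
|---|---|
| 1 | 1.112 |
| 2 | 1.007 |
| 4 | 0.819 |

At 2 km, from the table: ρ = 1.007 kg/m³.
Weight W = mg = 562 × 9.81 = 5513 N.
From L = ½ρV²S·CL,max = W: V_stall = √(2W/(ρSCL,max)) = √(2·5513/(1.007·16.9·1.64))
V_stall = √395.1 = 19.9 m/s

V_stall = 19.9 m/s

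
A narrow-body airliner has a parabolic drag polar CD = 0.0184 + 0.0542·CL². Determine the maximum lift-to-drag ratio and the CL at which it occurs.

For CD = CD0 + K·CL², (L/D)max occurs at CL* = √(CD0/K) and equals 1/(2√(K·CD0)).
(L/D)max = 1/(2√(0.0542 × 0.0184)) = 1/(2 × 0.03158) = 15.8
CL* = √(0.0184/0.0542) = 0.583

(L/D)max = 15.8, at CL = 0.583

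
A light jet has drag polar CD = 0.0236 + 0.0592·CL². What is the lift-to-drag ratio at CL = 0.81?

L/D = 13

CD = 0.0236 + 0.0592 × 0.81² = 0.06244
L/D = CL/CD = 0.81 / 0.06244 = 13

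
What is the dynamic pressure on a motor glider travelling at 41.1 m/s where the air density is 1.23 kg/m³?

q = ½ρv² = ½ × 1.23 × 41.1² = 1040 Pa

q = 1040 Pa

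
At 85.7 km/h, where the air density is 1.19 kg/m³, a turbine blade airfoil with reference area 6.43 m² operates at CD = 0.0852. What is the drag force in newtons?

Convert speed: v = 85.7 km/h ÷ 3.6 = 23.81 m/s.
Dynamic pressure q = ½ρv² = ½ × 1.19 × 23.81² = 337.2 Pa.
D = q·S·CD = 337.2 × 6.43 × 0.0852 = 185 N

D = 185 N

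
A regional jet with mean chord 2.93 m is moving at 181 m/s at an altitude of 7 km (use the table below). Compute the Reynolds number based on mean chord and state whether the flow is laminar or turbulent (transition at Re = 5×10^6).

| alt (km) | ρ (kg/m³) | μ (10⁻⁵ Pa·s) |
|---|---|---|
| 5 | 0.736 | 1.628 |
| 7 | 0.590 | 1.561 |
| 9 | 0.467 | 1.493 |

Re = 2×10^7 (turbulent)

At 7 km, from the table: ρ = 0.590 kg/m³, μ = 1.561×10⁻⁵ Pa·s.
Re = ρ·v·c/μ = 0.59 × 181 × 2.93 / (1.561×10⁻⁵) = 2×10^7
Since 2×10^7 > 5×10^6, the flow is turbulent.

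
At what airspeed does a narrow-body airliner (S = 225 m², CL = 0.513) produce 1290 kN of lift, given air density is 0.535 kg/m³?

L = ½ρv²S·CL ⇒ v = √(2L/(ρ·S·CL))
v = √(2 × 1.29×10^6 / (0.535 × 225 × 0.513)) = √41780 = 204 m/s

v = 204 m/s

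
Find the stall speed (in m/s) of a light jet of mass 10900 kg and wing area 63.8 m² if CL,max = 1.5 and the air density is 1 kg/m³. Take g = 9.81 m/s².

V_stall = 47.3 m/s

Stall occurs when L = W at CL,max. W = mg = 10900 × 9.81 = 1.069×10^5 N.
V_stall = √(2W/(ρ·S·CL,max)) = √(2 × 1.069×10^5 / (1 × 63.8 × 1.5))
V_stall = √2235 = 47.3 m/s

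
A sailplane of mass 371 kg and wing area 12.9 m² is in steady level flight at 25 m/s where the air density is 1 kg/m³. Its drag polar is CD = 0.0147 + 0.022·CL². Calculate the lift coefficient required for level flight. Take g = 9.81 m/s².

In steady level flight, lift balances weight: W = mg = 371 × 9.81 = 3639.5 N.
q = ½ρv² = ½ × 1 × 25² = 312.5 Pa.
CL = W/(q·S) = 3639.5 / (312.5 × 12.9) = 0.9028.

CL = 0.903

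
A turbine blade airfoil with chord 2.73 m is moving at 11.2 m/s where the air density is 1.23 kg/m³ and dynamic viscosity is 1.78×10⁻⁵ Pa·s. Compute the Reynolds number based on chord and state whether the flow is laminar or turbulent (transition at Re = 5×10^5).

Re = 2.11×10^6 (turbulent)

Re = ρ·v·c/μ = 1.23 × 11.2 × 2.73 / (1.78×10⁻⁵) = 2.11×10^6
Since 2.11×10^6 > 5×10^5, the flow is turbulent.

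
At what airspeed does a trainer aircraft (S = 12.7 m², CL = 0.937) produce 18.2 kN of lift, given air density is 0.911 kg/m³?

L = ½ρv²S·CL ⇒ v = √(2L/(ρ·S·CL))
v = √(2 × 18200 / (0.911 × 12.7 × 0.937)) = √3358 = 57.9 m/s

v = 57.9 m/s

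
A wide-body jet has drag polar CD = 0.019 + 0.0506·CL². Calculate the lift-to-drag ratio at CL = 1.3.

CD = 0.019 + 0.0506 × 1.3² = 0.1045
L/D = CL/CD = 1.3 / 0.1045 = 12.4

L/D = 12.4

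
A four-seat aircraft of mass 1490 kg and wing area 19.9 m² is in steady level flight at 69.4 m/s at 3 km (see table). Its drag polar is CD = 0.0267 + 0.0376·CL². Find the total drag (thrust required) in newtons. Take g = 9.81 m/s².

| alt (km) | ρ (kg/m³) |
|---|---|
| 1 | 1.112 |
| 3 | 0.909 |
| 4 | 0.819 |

D = 1350 N

At 3 km, from the table: ρ = 0.909 kg/m³.
Level flight ⇒ L = W = m·g = 1490 × 9.81 = 14617 N.
Dynamic pressure q = 0.5 × 0.909 × 69.4² = 2189 Pa.
CL = 2W/(ρv²S) = 2×14617/(0.909×69.4²×19.9) = 0.3355.
CD = 0.0267 + 0.0376 × 0.3355² = 0.03093.
D = q·S·CD = 2189 × 19.9 × 0.03093 = 1348 N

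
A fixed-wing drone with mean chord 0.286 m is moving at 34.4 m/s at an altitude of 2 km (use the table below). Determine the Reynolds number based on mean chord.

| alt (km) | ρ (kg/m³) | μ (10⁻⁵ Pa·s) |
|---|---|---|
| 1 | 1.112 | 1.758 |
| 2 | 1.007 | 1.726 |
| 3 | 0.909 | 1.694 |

Re = 5.74×10^5

At 2 km, from the table: ρ = 1.007 kg/m³, μ = 1.726×10⁻⁵ Pa·s.
Re = ρ·v·c/μ = 1.007 × 34.4 × 0.286 / (1.726×10⁻⁵) = 5.74×10^5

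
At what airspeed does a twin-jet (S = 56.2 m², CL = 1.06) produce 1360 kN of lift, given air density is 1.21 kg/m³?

L = ½ρv²S·CL ⇒ v = √(2L/(ρ·S·CL))
v = √(2 × 1.36×10^6 / (1.21 × 56.2 × 1.06)) = √37730 = 194 m/s

v = 194 m/s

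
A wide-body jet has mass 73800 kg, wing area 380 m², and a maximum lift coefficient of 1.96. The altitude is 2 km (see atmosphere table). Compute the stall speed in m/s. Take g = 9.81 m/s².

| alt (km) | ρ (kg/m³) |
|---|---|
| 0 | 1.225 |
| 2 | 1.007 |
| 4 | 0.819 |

V_stall = 43.9 m/s

At 2 km, from the table: ρ = 1.007 kg/m³.
At stall, lift equals weight: L = W = m·g = 73800 × 9.81 = 7.24×10^5 N.
V_stall = √(2W/(ρ·S·CL,max)) = √(2 × 7.24×10^5 / (1.007 × 380 × 1.96))
V_stall = √1931 = 43.9 m/s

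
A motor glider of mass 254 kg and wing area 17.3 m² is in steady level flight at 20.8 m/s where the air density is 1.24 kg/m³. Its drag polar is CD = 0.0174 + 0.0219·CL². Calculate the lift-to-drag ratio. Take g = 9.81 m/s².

L/D = 22.6

Level flight ⇒ L = W = m·g = 254 × 9.81 = 2491.7 N.
Dynamic pressure q = 0.5 × 1.24 × 20.8² = 268.2 Pa.
CL = W/(q·S) = 2491.7 / (268.2 × 17.3) = 0.537.
CD = 0.0174 + 0.0219 × 0.537² = 0.02371.
L/D = CL/CD = 0.537 / 0.02371 = 22.6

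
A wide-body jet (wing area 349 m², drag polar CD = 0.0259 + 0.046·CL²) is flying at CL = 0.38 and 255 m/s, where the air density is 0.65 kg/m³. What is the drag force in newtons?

CD = 0.0259 + 0.046 × 0.38² = 0.03254
D = ½ρv²S·CD = ½ × 0.65 × 255² × 349 × 0.03254 = 2.4×10^5 N

D = 2.4×10^5 N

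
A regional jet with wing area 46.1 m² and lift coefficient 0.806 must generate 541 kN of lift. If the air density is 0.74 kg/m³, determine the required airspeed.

L = ½ρv²S·CL ⇒ v = √(2L/(ρ·S·CL))
v = √(2 × 5.41×10^5 / (0.74 × 46.1 × 0.806)) = √39350 = 198 m/s

v = 198 m/s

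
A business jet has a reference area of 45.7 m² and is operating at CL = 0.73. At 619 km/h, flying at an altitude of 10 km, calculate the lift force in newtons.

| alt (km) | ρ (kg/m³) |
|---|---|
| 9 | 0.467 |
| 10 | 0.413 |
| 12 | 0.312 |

At 10 km, from the table: ρ = 0.413 kg/m³.
Convert speed: v = 619 km/h ÷ 3.6 = 171.9 m/s.
L = ½ρv²S·CL = ½ × 0.413 × 171.9² × 45.7 × 0.73 = 2.04×10^5 N ≈ 204 kN

L = 2.04×10^5 N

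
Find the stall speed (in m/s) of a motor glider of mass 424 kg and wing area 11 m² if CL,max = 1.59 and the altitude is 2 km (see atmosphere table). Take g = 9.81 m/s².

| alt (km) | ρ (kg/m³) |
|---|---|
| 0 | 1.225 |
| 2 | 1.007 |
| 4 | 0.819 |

At 2 km, from the table: ρ = 1.007 kg/m³.
At stall, lift equals weight: L = W = m·g = 424 × 9.81 = 4159 N.
V_stall = √(2W/(ρ·S·CL,max)) = √(2 × 4159 / (1.007 × 11 × 1.59))
V_stall = √472.3 = 21.7 m/s

V_stall = 21.7 m/s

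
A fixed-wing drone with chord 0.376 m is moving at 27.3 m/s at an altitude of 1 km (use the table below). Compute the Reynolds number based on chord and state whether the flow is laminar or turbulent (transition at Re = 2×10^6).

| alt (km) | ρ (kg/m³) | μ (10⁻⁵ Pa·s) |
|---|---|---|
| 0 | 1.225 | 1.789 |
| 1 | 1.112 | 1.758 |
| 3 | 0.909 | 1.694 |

At 1 km, from the table: ρ = 1.112 kg/m³, μ = 1.758×10⁻⁵ Pa·s.
Re = ρ·v·c/μ = 1.112 × 27.3 × 0.376 / (1.758×10⁻⁵) = 6.49×10^5
Since 6.49×10^5 < 2×10^6, the flow is laminar.

Re = 6.49×10^5 (laminar)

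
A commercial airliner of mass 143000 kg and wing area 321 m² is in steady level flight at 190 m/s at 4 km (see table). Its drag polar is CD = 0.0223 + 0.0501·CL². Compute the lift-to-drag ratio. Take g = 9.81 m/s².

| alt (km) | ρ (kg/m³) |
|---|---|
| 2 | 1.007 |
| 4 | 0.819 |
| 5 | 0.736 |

L/D = 11.1

At 4 km, from the table: ρ = 0.819 kg/m³.
In steady level flight, lift balances weight: W = mg = 143000 × 9.81 = 1.4028×10^6 N.
q = ½ρv² = ½ × 0.819 × 190² = 14780 Pa.
CL = 2W/(ρv²S) = 2×1.4028×10^6/(0.819×190²×321) = 0.2956.
CD = 0.0223 + 0.0501 × 0.2956² = 0.02668.
L/D = CL/CD = 0.2956 / 0.02668 = 11.1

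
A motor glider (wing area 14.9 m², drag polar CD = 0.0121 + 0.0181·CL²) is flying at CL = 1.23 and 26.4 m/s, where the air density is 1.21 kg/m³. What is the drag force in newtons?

CD = 0.0121 + 0.0181 × 1.23² = 0.03948
D = ½ρv²S·CD = ½ × 1.21 × 26.4² × 14.9 × 0.03948 = 248 N

D = 248 N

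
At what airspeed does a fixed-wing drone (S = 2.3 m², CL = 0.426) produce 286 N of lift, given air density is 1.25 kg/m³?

v = 21.6 m/s

L = ½ρv²S·CL ⇒ v = √(2L/(ρ·S·CL))
v = √(2 × 286 / (1.25 × 2.3 × 0.426)) = √467 = 21.6 m/s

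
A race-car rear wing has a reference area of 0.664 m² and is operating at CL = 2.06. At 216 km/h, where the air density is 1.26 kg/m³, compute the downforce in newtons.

L = 3100 N

Convert speed: v = 216 km/h ÷ 3.6 = 60 m/s.
L = ½ρv²S·CL = ½ × 1.26 × 60² × 0.664 × 2.06 = 3100 N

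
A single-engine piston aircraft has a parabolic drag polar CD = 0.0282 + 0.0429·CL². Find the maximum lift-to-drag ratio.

For CD = CD0 + K·CL², (L/D)max occurs at CL* = √(CD0/K) and equals 1/(2√(K·CD0)).
(L/D)max = 1/(2√(0.0429 × 0.0282)) = 1/(2 × 0.03478) = 14.4

(L/D)max = 14.4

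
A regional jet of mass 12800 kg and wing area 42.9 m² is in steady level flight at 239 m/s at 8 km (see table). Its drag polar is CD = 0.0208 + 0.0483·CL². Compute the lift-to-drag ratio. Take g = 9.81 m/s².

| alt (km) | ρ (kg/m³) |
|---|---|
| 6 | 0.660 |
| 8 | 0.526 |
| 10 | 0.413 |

At 8 km, from the table: ρ = 0.526 kg/m³.
In steady level flight, lift balances weight: W = mg = 12800 × 9.81 = 1.2557×10^5 N.
q = ½ρv² = ½ × 0.526 × 239² = 15020 Pa.
CL = W/(q·S) = 1.2557×10^5 / (15020 × 42.9) = 0.1948.
CD = 0.0208 + 0.0483 × 0.1948² = 0.02263.
L/D = CL/CD = 0.1948 / 0.02263 = 8.61

L/D = 8.61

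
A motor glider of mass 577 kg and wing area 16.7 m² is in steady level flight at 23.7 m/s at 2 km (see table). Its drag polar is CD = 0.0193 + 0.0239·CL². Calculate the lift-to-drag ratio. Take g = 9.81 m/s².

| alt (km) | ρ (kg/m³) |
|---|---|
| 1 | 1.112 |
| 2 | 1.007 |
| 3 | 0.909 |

At 2 km, from the table: ρ = 1.007 kg/m³.
Weight W = mg = 577 × 9.81 = 5660.4 N; in level flight L = W.
Dynamic pressure q = 0.5 × 1.007 × 23.7² = 282.8 Pa.
CL = W/(q·S) = 5660.4 / (282.8 × 16.7) = 1.198.
CD = 0.0193 + 0.0239 × 1.198² = 0.05363.
L/D = CL/CD = 1.198 / 0.05363 = 22.3

L/D = 22.3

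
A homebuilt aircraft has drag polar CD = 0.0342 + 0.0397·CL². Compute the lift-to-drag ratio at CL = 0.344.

L/D = 8.84

CD = 0.0342 + 0.0397 × 0.344² = 0.0389
L/D = CL/CD = 0.344 / 0.0389 = 8.84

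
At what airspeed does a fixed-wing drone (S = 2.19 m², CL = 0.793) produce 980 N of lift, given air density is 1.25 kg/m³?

v = 30 m/s

L = ½ρv²S·CL ⇒ v = √(2L/(ρ·S·CL))
v = √(2 × 980 / (1.25 × 2.19 × 0.793)) = √902.9 = 30 m/s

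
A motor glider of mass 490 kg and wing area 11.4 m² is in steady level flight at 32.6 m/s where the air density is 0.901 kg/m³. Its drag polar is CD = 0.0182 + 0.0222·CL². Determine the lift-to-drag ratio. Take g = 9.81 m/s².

Weight W = mg = 490 × 9.81 = 4806.9 N; in level flight L = W.
q = ½ρv² = ½ × 0.901 × 32.6² = 478.8 Pa.
CL = W/(q·S) = 4806.9 / (478.8 × 11.4) = 0.8807.
CD = 0.0182 + 0.0222 × 0.8807² = 0.03542.
L/D = CL/CD = 0.8807 / 0.03542 = 24.9

L/D = 24.9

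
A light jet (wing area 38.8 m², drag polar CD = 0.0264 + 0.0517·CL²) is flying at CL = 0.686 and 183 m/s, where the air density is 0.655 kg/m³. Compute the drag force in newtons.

D = 21600 N

CD = 0.0264 + 0.0517 × 0.686² = 0.05073
D = ½ρv²S·CD = ½ × 0.655 × 183² × 38.8 × 0.05073 = 21600 N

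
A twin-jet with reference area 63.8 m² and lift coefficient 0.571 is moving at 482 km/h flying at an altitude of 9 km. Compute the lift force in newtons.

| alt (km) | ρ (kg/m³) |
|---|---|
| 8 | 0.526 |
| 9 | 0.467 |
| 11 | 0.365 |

L = 1.52×10^5 N

At 9 km, from the table: ρ = 0.467 kg/m³.
Convert speed: v = 482 km/h ÷ 3.6 = 133.9 m/s.
L = ½ρv²S·CL = ½ × 0.467 × 133.9² × 63.8 × 0.571 = 1.52×10^5 N ≈ 152 kN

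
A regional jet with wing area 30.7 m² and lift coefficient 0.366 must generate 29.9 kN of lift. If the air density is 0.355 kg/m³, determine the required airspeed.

L = ½ρv²S·CL ⇒ v = √(2L/(ρ·S·CL))
v = √(2 × 29900 / (0.355 × 30.7 × 0.366)) = √14990 = 122 m/s

v = 122 m/s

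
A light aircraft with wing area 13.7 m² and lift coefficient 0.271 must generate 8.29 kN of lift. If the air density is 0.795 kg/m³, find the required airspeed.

L = ½ρv²S·CL ⇒ v = √(2L/(ρ·S·CL))
v = √(2 × 8290 / (0.795 × 13.7 × 0.271)) = √5617 = 74.9 m/s

v = 74.9 m/s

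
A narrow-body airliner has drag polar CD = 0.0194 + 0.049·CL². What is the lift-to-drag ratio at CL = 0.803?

CD = 0.0194 + 0.049 × 0.803² = 0.051
L/D = CL/CD = 0.803 / 0.051 = 15.7

L/D = 15.7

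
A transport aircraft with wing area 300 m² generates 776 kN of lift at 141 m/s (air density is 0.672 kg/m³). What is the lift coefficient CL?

From L = ½ρv²S·CL, rearranging gives CL = 2L/(ρv²S).
CL = 2 × 7.76×10^5 / (0.672 × 141² × 300) = 0.387

CL = 0.387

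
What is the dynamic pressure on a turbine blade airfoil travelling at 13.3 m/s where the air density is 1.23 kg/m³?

q = 109 Pa

q = ½ρv² = ½ × 1.23 × 13.3² = 109 Pa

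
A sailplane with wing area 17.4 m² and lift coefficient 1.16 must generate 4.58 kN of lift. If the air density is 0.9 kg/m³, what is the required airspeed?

L = ½ρv²S·CL ⇒ v = √(2L/(ρ·S·CL))
v = √(2 × 4580 / (0.9 × 17.4 × 1.16)) = √504.2 = 22.5 m/s

v = 22.5 m/s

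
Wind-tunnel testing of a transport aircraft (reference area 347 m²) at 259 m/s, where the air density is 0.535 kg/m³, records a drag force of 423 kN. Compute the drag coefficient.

From D = ½ρv²S·CD, rearranging gives CD = 2D/(ρv²S).
CD = 2 × 4.23×10^5 / (0.535 × 259² × 347) = 0.0679

CD = 0.0679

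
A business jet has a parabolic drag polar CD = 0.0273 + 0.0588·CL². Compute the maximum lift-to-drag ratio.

For CD = CD0 + K·CL², (L/D)max occurs at CL* = √(CD0/K) and equals 1/(2√(K·CD0)).
(L/D)max = 1/(2√(0.0588 × 0.0273)) = 1/(2 × 0.04007) = 12.5

(L/D)max = 12.5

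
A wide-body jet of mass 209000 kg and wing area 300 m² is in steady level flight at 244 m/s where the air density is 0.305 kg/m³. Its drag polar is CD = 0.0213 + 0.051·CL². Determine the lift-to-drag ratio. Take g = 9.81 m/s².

L/D = 15

In steady level flight, lift balances weight: W = mg = 209000 × 9.81 = 2.0503×10^6 N.
q = ½ρv² = ½ × 0.305 × 244² = 9079 Pa.
CL = 2W/(ρv²S) = 2×2.0503×10^6/(0.305×244²×300) = 0.7527.
CD = 0.0213 + 0.051 × 0.7527² = 0.0502.
L/D = CL/CD = 0.7527 / 0.0502 = 15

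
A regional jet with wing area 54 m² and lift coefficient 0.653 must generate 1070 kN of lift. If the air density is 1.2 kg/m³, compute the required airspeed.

L = ½ρv²S·CL ⇒ v = √(2L/(ρ·S·CL))
v = √(2 × 1.07×10^6 / (1.2 × 54 × 0.653)) = √50570 = 225 m/s

v = 225 m/s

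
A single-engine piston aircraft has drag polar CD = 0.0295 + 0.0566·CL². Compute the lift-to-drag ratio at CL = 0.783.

CD = 0.0295 + 0.0566 × 0.783² = 0.0642
L/D = CL/CD = 0.783 / 0.0642 = 12.2

L/D = 12.2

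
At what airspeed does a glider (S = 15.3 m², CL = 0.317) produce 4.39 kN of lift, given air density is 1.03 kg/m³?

v = 41.9 m/s

L = ½ρv²S·CL ⇒ v = √(2L/(ρ·S·CL))
v = √(2 × 4390 / (1.03 × 15.3 × 0.317)) = √1758 = 41.9 m/s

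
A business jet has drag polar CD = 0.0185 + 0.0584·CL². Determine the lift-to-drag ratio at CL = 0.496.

CD = 0.0185 + 0.0584 × 0.496² = 0.03287
L/D = CL/CD = 0.496 / 0.03287 = 15.1

L/D = 15.1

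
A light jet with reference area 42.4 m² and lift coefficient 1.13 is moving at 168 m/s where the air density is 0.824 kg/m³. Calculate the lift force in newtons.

L = 5.57×10^5 N

Dynamic pressure q = ½ρv² = ½ × 0.824 × 168² = 11630 Pa.
L = q·S·CL = 11630 × 42.4 × 1.13 = 5.57×10^5 N ≈ 557 kN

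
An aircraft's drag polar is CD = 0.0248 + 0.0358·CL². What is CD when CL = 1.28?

CD = 0.0835

CD = 0.0248 + 0.0358 × 1.28² = 0.0248 + 0.05865 = 0.0835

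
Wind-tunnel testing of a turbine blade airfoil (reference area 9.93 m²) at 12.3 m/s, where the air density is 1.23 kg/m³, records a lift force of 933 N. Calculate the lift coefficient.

From L = ½ρv²S·CL, rearranging gives CL = 2L/(ρv²S).
CL = 2 × 933 / (1.23 × 12.3² × 9.93) = 1.01

CL = 1.01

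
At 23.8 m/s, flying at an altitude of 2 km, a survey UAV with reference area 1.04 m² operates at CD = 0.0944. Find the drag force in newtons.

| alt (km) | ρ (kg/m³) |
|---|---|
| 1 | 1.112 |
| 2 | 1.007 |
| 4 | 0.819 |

At 2 km, from the table: ρ = 1.007 kg/m³.
D = ½ρv²S·CD = ½ × 1.007 × 23.8² × 1.04 × 0.0944 = 28 N

D = 28 N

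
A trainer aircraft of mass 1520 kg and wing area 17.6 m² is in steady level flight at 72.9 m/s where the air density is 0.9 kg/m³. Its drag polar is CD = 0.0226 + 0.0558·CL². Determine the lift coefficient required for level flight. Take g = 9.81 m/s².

Weight W = mg = 1520 × 9.81 = 14911 N; in level flight L = W.
Dynamic pressure q = 0.5 × 0.9 × 72.9² = 2391 Pa.
Required CL = L/(qS) = 14911/(2391·17.6) = 0.3543.

CL = 0.354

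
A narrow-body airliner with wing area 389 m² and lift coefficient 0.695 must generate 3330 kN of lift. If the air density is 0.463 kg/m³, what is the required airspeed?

L = ½ρv²S·CL ⇒ v = √(2L/(ρ·S·CL))
v = √(2 × 3.33×10^6 / (0.463 × 389 × 0.695)) = √53210 = 231 m/s

v = 231 m/s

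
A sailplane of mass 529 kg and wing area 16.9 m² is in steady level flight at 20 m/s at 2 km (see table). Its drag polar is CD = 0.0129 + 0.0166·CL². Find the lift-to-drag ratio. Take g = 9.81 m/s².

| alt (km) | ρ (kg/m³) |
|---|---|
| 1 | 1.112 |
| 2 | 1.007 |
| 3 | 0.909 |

L/D = 29.6

At 2 km, from the table: ρ = 1.007 kg/m³.
Level flight ⇒ L = W = m·g = 529 × 9.81 = 5189.5 N.
Dynamic pressure q = 0.5 × 1.007 × 20² = 201.4 Pa.
Required CL = L/(qS) = 5189.5/(201.4·16.9) = 1.525.
CD = 0.0129 + 0.0166 × 1.525² = 0.05149.
L/D = CL/CD = 1.525 / 0.05149 = 29.6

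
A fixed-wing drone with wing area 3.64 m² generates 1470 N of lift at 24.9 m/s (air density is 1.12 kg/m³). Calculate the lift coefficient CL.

From L = ½ρv²S·CL, rearranging gives CL = 2L/(ρv²S).
CL = 2 × 1470 / (1.12 × 24.9² × 3.64) = 1.16

CL = 1.16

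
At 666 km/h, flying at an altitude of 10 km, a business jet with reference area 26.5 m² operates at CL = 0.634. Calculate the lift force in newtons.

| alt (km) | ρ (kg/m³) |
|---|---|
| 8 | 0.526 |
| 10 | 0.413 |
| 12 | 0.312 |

At 10 km, from the table: ρ = 0.413 kg/m³.
Convert speed: v = 666 km/h ÷ 3.6 = 185 m/s.
L = ½ρv²S·CL = ½ × 0.413 × 185² × 26.5 × 0.634 = 1.19×10^5 N ≈ 119 kN

L = 1.19×10^5 N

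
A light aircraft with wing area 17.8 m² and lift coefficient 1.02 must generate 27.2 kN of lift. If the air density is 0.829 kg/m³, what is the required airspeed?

L = ½ρv²S·CL ⇒ v = √(2L/(ρ·S·CL))
v = √(2 × 27200 / (0.829 × 17.8 × 1.02)) = √3614 = 60.1 m/s

v = 60.1 m/s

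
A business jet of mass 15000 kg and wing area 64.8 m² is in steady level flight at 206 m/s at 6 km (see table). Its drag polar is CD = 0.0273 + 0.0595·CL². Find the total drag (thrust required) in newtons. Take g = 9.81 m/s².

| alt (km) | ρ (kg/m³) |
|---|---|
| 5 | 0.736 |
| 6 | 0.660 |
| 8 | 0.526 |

D = 26200 N

At 6 km, from the table: ρ = 0.660 kg/m³.
Weight W = mg = 15000 × 9.81 = 1.4715×10^5 N; in level flight L = W.
Dynamic pressure q = 0.5 × 0.66 × 206² = 14000 Pa.
Required CL = L/(qS) = 1.4715×10^5/(14000·64.8) = 0.1622.
CD = 0.0273 + 0.0595 × 0.1622² = 0.02886.
D = q·S·CD = 14000 × 64.8 × 0.02886 = 26190 N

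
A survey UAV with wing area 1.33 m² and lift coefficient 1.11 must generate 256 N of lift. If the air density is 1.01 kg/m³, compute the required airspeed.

v = 18.5 m/s

L = ½ρv²S·CL ⇒ v = √(2L/(ρ·S·CL))
v = √(2 × 256 / (1.01 × 1.33 × 1.11)) = √343.4 = 18.5 m/s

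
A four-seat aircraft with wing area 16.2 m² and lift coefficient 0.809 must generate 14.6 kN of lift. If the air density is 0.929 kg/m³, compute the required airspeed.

L = ½ρv²S·CL ⇒ v = √(2L/(ρ·S·CL))
v = √(2 × 14600 / (0.929 × 16.2 × 0.809)) = √2398 = 49 m/s

v = 49 m/s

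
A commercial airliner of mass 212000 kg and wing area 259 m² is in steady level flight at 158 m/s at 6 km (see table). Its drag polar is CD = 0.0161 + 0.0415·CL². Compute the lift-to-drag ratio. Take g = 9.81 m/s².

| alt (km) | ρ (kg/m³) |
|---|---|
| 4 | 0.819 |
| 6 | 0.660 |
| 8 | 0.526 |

At 6 km, from the table: ρ = 0.660 kg/m³.
In steady level flight, lift balances weight: W = mg = 212000 × 9.81 = 2.0797×10^6 N.
q = ½ρv² = ½ × 0.66 × 158² = 8238 Pa.
CL = 2W/(ρv²S) = 2×2.0797×10^6/(0.66×158²×259) = 0.9747.
CD = 0.0161 + 0.0415 × 0.9747² = 0.05553.
L/D = CL/CD = 0.9747 / 0.05553 = 17.6

L/D = 17.6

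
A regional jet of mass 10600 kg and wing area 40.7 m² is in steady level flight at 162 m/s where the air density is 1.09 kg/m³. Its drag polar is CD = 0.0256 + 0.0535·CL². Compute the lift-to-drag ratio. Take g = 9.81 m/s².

L/D = 6.54

In steady level flight, lift balances weight: W = mg = 10600 × 9.81 = 1.0399×10^5 N.
q = ½ρv² = ½ × 1.09 × 162² = 14300 Pa.
Required CL = L/(qS) = 1.0399×10^5/(14300·40.7) = 0.1786.
CD = 0.0256 + 0.0535 × 0.1786² = 0.02731.
L/D = CL/CD = 0.1786 / 0.02731 = 6.54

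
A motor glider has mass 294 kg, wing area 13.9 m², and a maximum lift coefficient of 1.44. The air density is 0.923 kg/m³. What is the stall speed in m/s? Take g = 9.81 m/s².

At stall, lift equals weight: L = W = m·g = 294 × 9.81 = 2884 N.
V_stall = √(2W/(ρ·S·CL,max)) = √(2 × 2884 / (0.923 × 13.9 × 1.44))
V_stall = √312.2 = 17.7 m/s

V_stall = 17.7 m/s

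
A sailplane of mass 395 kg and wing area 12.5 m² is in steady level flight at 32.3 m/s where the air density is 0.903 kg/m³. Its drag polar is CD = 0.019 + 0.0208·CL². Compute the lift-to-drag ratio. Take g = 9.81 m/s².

In steady level flight, lift balances weight: W = mg = 395 × 9.81 = 3875 N.
q = ½ρv² = ½ × 0.903 × 32.3² = 471 Pa.
CL = 2W/(ρv²S) = 2×3875/(0.903×32.3²×12.5) = 0.6581.
CD = 0.019 + 0.0208 × 0.6581² = 0.02801.
L/D = CL/CD = 0.6581 / 0.02801 = 23.5

L/D = 23.5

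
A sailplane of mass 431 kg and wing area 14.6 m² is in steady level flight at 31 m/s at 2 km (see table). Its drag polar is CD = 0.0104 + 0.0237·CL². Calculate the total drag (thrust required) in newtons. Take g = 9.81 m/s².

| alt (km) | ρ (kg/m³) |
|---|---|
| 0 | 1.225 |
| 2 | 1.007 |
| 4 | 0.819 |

At 2 km, from the table: ρ = 1.007 kg/m³.
In steady level flight, lift balances weight: W = mg = 431 × 9.81 = 4228.1 N.
Dynamic pressure q = 0.5 × 1.007 × 31² = 483.9 Pa.
CL = W/(q·S) = 4228.1 / (483.9 × 14.6) = 0.5985.
CD = 0.0104 + 0.0237 × 0.5985² = 0.01889.
D = q·S·CD = 483.9 × 14.6 × 0.01889 = 133.4 N

D = 133 N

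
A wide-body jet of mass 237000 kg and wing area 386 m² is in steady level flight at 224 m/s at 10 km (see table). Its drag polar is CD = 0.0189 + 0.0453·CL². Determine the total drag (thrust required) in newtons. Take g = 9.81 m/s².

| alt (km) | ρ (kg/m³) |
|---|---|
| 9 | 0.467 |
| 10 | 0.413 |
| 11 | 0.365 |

At 10 km, from the table: ρ = 0.413 kg/m³.
Weight W = mg = 237000 × 9.81 = 2.325×10^6 N; in level flight L = W.
q = ½ρv² = ½ × 0.413 × 224² = 10360 Pa.
CL = W/(q·S) = 2.325×10^6 / (10360 × 386) = 0.5813.
CD = 0.0189 + 0.0453 × 0.5813² = 0.03421.
D = q·S·CD = 10360 × 386 × 0.03421 = 1.368×10^5 N

D = 1.37×10^5 N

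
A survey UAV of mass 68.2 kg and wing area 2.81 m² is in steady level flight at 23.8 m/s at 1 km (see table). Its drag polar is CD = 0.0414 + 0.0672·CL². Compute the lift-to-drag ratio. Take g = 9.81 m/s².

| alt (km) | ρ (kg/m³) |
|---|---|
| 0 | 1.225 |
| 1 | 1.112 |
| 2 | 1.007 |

L/D = 9.47

At 1 km, from the table: ρ = 1.112 kg/m³.
Level flight ⇒ L = W = m·g = 68.2 × 9.81 = 669.04 N.
q = ½ρv² = ½ × 1.112 × 23.8² = 314.9 Pa.
CL = 2W/(ρv²S) = 2×669.04/(1.112×23.8²×2.81) = 0.756.
CD = 0.0414 + 0.0672 × 0.756² = 0.07981.
L/D = CL/CD = 0.756 / 0.07981 = 9.47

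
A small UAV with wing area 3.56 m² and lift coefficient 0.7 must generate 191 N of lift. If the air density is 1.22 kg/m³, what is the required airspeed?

L = ½ρv²S·CL ⇒ v = √(2L/(ρ·S·CL))
v = √(2 × 191 / (1.22 × 3.56 × 0.7)) = √125.6 = 11.2 m/s

v = 11.2 m/s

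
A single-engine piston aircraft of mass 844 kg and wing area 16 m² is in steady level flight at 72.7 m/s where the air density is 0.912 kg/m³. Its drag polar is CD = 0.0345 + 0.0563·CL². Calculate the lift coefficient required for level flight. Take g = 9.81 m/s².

Level flight ⇒ L = W = m·g = 844 × 9.81 = 8279.6 N.
q = ½ρv² = ½ × 0.912 × 72.7² = 2410 Pa.
CL = 2W/(ρv²S) = 2×8279.6/(0.912×72.7²×16) = 0.2147.

CL = 0.215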